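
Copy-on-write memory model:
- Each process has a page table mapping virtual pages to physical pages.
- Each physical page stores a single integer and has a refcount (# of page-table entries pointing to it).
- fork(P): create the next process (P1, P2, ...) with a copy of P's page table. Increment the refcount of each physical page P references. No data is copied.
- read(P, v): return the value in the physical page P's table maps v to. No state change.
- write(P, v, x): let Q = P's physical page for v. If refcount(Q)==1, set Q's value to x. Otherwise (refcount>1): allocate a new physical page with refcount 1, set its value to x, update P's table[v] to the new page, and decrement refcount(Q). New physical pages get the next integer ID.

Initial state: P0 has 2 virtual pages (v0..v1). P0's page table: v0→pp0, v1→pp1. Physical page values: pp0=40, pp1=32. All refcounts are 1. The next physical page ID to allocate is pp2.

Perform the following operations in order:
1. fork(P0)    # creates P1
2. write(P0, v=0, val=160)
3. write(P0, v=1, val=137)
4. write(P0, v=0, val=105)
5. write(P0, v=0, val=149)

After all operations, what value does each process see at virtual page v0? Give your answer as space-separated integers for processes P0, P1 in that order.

Answer: 149 40

Derivation:
Op 1: fork(P0) -> P1. 2 ppages; refcounts: pp0:2 pp1:2
Op 2: write(P0, v0, 160). refcount(pp0)=2>1 -> COPY to pp2. 3 ppages; refcounts: pp0:1 pp1:2 pp2:1
Op 3: write(P0, v1, 137). refcount(pp1)=2>1 -> COPY to pp3. 4 ppages; refcounts: pp0:1 pp1:1 pp2:1 pp3:1
Op 4: write(P0, v0, 105). refcount(pp2)=1 -> write in place. 4 ppages; refcounts: pp0:1 pp1:1 pp2:1 pp3:1
Op 5: write(P0, v0, 149). refcount(pp2)=1 -> write in place. 4 ppages; refcounts: pp0:1 pp1:1 pp2:1 pp3:1
P0: v0 -> pp2 = 149
P1: v0 -> pp0 = 40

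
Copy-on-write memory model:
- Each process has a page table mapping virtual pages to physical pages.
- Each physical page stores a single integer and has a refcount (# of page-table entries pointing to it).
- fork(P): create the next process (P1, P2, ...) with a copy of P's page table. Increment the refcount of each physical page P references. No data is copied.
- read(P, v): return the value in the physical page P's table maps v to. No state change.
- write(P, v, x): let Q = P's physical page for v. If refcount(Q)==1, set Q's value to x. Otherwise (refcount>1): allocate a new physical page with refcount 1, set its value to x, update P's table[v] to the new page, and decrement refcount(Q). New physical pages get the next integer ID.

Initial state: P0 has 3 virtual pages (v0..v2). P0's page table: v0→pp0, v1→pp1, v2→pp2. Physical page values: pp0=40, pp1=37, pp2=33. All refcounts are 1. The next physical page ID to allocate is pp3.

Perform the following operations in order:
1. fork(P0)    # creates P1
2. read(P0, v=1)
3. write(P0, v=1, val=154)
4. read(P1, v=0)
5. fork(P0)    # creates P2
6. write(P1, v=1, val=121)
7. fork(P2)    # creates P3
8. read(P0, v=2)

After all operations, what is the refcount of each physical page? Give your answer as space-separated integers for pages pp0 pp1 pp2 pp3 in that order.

Op 1: fork(P0) -> P1. 3 ppages; refcounts: pp0:2 pp1:2 pp2:2
Op 2: read(P0, v1) -> 37. No state change.
Op 3: write(P0, v1, 154). refcount(pp1)=2>1 -> COPY to pp3. 4 ppages; refcounts: pp0:2 pp1:1 pp2:2 pp3:1
Op 4: read(P1, v0) -> 40. No state change.
Op 5: fork(P0) -> P2. 4 ppages; refcounts: pp0:3 pp1:1 pp2:3 pp3:2
Op 6: write(P1, v1, 121). refcount(pp1)=1 -> write in place. 4 ppages; refcounts: pp0:3 pp1:1 pp2:3 pp3:2
Op 7: fork(P2) -> P3. 4 ppages; refcounts: pp0:4 pp1:1 pp2:4 pp3:3
Op 8: read(P0, v2) -> 33. No state change.

Answer: 4 1 4 3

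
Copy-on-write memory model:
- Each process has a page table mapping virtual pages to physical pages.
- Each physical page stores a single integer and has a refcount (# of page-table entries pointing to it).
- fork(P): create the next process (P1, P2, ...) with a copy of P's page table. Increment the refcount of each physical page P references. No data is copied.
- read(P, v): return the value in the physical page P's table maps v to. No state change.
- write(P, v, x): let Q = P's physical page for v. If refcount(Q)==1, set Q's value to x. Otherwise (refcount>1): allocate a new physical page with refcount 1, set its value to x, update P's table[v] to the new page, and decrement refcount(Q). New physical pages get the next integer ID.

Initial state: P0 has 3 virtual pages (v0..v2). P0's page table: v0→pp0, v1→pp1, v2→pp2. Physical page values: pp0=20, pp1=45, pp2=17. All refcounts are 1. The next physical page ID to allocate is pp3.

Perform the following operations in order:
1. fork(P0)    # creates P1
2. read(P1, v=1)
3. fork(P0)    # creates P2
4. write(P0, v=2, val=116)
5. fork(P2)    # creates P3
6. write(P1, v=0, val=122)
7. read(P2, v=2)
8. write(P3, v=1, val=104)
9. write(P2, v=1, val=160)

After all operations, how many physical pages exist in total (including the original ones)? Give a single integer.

Answer: 7

Derivation:
Op 1: fork(P0) -> P1. 3 ppages; refcounts: pp0:2 pp1:2 pp2:2
Op 2: read(P1, v1) -> 45. No state change.
Op 3: fork(P0) -> P2. 3 ppages; refcounts: pp0:3 pp1:3 pp2:3
Op 4: write(P0, v2, 116). refcount(pp2)=3>1 -> COPY to pp3. 4 ppages; refcounts: pp0:3 pp1:3 pp2:2 pp3:1
Op 5: fork(P2) -> P3. 4 ppages; refcounts: pp0:4 pp1:4 pp2:3 pp3:1
Op 6: write(P1, v0, 122). refcount(pp0)=4>1 -> COPY to pp4. 5 ppages; refcounts: pp0:3 pp1:4 pp2:3 pp3:1 pp4:1
Op 7: read(P2, v2) -> 17. No state change.
Op 8: write(P3, v1, 104). refcount(pp1)=4>1 -> COPY to pp5. 6 ppages; refcounts: pp0:3 pp1:3 pp2:3 pp3:1 pp4:1 pp5:1
Op 9: write(P2, v1, 160). refcount(pp1)=3>1 -> COPY to pp6. 7 ppages; refcounts: pp0:3 pp1:2 pp2:3 pp3:1 pp4:1 pp5:1 pp6:1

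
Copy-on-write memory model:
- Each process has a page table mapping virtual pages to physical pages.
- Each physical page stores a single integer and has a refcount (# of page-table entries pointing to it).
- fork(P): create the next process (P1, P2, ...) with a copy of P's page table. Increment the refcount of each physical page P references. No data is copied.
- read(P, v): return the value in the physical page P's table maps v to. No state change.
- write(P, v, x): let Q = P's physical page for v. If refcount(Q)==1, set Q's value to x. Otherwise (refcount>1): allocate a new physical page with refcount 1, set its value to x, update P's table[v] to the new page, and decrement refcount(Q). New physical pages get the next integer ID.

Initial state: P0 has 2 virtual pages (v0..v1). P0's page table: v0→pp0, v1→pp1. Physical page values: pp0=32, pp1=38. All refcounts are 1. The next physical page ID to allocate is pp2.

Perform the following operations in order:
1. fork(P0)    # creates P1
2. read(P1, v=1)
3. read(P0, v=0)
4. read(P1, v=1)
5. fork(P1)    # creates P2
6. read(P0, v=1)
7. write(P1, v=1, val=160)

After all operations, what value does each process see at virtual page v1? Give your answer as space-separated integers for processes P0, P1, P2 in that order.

Answer: 38 160 38

Derivation:
Op 1: fork(P0) -> P1. 2 ppages; refcounts: pp0:2 pp1:2
Op 2: read(P1, v1) -> 38. No state change.
Op 3: read(P0, v0) -> 32. No state change.
Op 4: read(P1, v1) -> 38. No state change.
Op 5: fork(P1) -> P2. 2 ppages; refcounts: pp0:3 pp1:3
Op 6: read(P0, v1) -> 38. No state change.
Op 7: write(P1, v1, 160). refcount(pp1)=3>1 -> COPY to pp2. 3 ppages; refcounts: pp0:3 pp1:2 pp2:1
P0: v1 -> pp1 = 38
P1: v1 -> pp2 = 160
P2: v1 -> pp1 = 38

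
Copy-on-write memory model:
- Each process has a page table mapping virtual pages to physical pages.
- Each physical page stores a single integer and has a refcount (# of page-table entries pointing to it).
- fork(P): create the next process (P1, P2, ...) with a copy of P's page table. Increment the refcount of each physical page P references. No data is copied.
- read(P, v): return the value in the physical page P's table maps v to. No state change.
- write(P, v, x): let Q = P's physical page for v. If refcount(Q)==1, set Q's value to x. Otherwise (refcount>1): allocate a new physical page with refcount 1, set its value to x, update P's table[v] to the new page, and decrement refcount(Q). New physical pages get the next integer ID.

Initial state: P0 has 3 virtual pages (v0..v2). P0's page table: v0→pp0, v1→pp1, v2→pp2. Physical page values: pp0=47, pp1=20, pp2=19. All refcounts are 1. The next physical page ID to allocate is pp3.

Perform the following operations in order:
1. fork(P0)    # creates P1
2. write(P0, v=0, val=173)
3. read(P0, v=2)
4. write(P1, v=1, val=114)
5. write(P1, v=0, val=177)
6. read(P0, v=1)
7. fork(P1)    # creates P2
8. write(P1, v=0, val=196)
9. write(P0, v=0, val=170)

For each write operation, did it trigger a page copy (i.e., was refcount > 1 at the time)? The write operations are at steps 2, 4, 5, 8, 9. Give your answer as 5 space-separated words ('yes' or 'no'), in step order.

Op 1: fork(P0) -> P1. 3 ppages; refcounts: pp0:2 pp1:2 pp2:2
Op 2: write(P0, v0, 173). refcount(pp0)=2>1 -> COPY to pp3. 4 ppages; refcounts: pp0:1 pp1:2 pp2:2 pp3:1
Op 3: read(P0, v2) -> 19. No state change.
Op 4: write(P1, v1, 114). refcount(pp1)=2>1 -> COPY to pp4. 5 ppages; refcounts: pp0:1 pp1:1 pp2:2 pp3:1 pp4:1
Op 5: write(P1, v0, 177). refcount(pp0)=1 -> write in place. 5 ppages; refcounts: pp0:1 pp1:1 pp2:2 pp3:1 pp4:1
Op 6: read(P0, v1) -> 20. No state change.
Op 7: fork(P1) -> P2. 5 ppages; refcounts: pp0:2 pp1:1 pp2:3 pp3:1 pp4:2
Op 8: write(P1, v0, 196). refcount(pp0)=2>1 -> COPY to pp5. 6 ppages; refcounts: pp0:1 pp1:1 pp2:3 pp3:1 pp4:2 pp5:1
Op 9: write(P0, v0, 170). refcount(pp3)=1 -> write in place. 6 ppages; refcounts: pp0:1 pp1:1 pp2:3 pp3:1 pp4:2 pp5:1

yes yes no yes no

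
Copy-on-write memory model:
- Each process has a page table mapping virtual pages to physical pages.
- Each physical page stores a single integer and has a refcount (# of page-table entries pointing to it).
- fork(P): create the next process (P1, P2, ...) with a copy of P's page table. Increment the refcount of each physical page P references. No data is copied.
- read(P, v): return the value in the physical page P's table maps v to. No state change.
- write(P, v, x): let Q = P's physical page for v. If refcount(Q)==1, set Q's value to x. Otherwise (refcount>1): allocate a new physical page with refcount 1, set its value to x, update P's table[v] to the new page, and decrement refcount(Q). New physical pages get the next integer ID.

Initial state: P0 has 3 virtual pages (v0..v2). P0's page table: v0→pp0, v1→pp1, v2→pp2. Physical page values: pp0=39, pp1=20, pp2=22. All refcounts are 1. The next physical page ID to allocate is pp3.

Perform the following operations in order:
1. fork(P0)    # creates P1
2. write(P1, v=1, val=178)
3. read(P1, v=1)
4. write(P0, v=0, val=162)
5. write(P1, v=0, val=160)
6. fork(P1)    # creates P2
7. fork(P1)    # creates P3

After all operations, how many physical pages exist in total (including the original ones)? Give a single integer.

Answer: 5

Derivation:
Op 1: fork(P0) -> P1. 3 ppages; refcounts: pp0:2 pp1:2 pp2:2
Op 2: write(P1, v1, 178). refcount(pp1)=2>1 -> COPY to pp3. 4 ppages; refcounts: pp0:2 pp1:1 pp2:2 pp3:1
Op 3: read(P1, v1) -> 178. No state change.
Op 4: write(P0, v0, 162). refcount(pp0)=2>1 -> COPY to pp4. 5 ppages; refcounts: pp0:1 pp1:1 pp2:2 pp3:1 pp4:1
Op 5: write(P1, v0, 160). refcount(pp0)=1 -> write in place. 5 ppages; refcounts: pp0:1 pp1:1 pp2:2 pp3:1 pp4:1
Op 6: fork(P1) -> P2. 5 ppages; refcounts: pp0:2 pp1:1 pp2:3 pp3:2 pp4:1
Op 7: fork(P1) -> P3. 5 ppages; refcounts: pp0:3 pp1:1 pp2:4 pp3:3 pp4:1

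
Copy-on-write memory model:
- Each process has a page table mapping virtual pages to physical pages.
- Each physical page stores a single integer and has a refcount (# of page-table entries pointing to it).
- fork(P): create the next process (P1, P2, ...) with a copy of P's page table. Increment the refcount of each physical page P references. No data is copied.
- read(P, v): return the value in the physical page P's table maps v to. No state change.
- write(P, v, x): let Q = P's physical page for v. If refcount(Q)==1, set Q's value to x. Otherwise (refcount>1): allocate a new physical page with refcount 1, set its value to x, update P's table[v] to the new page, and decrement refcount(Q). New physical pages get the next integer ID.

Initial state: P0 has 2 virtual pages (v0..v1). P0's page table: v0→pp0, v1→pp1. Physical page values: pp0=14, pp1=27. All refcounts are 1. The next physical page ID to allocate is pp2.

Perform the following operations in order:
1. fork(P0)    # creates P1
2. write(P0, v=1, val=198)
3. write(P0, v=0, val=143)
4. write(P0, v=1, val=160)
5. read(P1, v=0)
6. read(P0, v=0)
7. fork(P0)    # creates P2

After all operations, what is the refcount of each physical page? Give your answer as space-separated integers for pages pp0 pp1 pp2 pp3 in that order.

Op 1: fork(P0) -> P1. 2 ppages; refcounts: pp0:2 pp1:2
Op 2: write(P0, v1, 198). refcount(pp1)=2>1 -> COPY to pp2. 3 ppages; refcounts: pp0:2 pp1:1 pp2:1
Op 3: write(P0, v0, 143). refcount(pp0)=2>1 -> COPY to pp3. 4 ppages; refcounts: pp0:1 pp1:1 pp2:1 pp3:1
Op 4: write(P0, v1, 160). refcount(pp2)=1 -> write in place. 4 ppages; refcounts: pp0:1 pp1:1 pp2:1 pp3:1
Op 5: read(P1, v0) -> 14. No state change.
Op 6: read(P0, v0) -> 143. No state change.
Op 7: fork(P0) -> P2. 4 ppages; refcounts: pp0:1 pp1:1 pp2:2 pp3:2

Answer: 1 1 2 2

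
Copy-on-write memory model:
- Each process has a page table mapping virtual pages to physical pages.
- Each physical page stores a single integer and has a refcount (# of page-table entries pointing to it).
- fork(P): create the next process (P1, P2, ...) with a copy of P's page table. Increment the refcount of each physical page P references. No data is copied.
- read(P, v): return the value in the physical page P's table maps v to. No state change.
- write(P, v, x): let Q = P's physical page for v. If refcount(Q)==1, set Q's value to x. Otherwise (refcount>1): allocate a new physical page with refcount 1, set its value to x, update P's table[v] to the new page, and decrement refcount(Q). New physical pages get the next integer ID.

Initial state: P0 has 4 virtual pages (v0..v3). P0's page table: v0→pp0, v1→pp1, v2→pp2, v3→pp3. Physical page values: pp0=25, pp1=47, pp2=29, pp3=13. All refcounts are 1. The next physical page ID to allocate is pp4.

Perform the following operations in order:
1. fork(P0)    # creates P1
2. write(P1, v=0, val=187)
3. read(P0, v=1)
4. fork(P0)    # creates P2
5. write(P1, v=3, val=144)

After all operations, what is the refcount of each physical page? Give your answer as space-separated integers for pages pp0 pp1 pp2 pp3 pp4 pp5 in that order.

Op 1: fork(P0) -> P1. 4 ppages; refcounts: pp0:2 pp1:2 pp2:2 pp3:2
Op 2: write(P1, v0, 187). refcount(pp0)=2>1 -> COPY to pp4. 5 ppages; refcounts: pp0:1 pp1:2 pp2:2 pp3:2 pp4:1
Op 3: read(P0, v1) -> 47. No state change.
Op 4: fork(P0) -> P2. 5 ppages; refcounts: pp0:2 pp1:3 pp2:3 pp3:3 pp4:1
Op 5: write(P1, v3, 144). refcount(pp3)=3>1 -> COPY to pp5. 6 ppages; refcounts: pp0:2 pp1:3 pp2:3 pp3:2 pp4:1 pp5:1

Answer: 2 3 3 2 1 1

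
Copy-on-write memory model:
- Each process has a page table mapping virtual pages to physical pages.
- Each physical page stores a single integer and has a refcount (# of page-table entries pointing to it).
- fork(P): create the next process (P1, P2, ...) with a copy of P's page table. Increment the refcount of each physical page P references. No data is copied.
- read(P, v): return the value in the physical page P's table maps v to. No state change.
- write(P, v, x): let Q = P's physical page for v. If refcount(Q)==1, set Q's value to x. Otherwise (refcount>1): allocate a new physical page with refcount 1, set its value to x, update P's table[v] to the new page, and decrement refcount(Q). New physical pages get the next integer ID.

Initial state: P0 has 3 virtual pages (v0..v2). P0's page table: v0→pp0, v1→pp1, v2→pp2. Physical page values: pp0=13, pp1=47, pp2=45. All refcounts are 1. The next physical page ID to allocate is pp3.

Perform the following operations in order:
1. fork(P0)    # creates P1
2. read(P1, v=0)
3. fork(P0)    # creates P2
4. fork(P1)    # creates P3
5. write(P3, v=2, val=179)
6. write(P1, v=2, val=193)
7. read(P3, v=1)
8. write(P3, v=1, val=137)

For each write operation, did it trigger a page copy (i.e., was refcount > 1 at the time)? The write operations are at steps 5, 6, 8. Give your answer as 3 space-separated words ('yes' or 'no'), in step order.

Op 1: fork(P0) -> P1. 3 ppages; refcounts: pp0:2 pp1:2 pp2:2
Op 2: read(P1, v0) -> 13. No state change.
Op 3: fork(P0) -> P2. 3 ppages; refcounts: pp0:3 pp1:3 pp2:3
Op 4: fork(P1) -> P3. 3 ppages; refcounts: pp0:4 pp1:4 pp2:4
Op 5: write(P3, v2, 179). refcount(pp2)=4>1 -> COPY to pp3. 4 ppages; refcounts: pp0:4 pp1:4 pp2:3 pp3:1
Op 6: write(P1, v2, 193). refcount(pp2)=3>1 -> COPY to pp4. 5 ppages; refcounts: pp0:4 pp1:4 pp2:2 pp3:1 pp4:1
Op 7: read(P3, v1) -> 47. No state change.
Op 8: write(P3, v1, 137). refcount(pp1)=4>1 -> COPY to pp5. 6 ppages; refcounts: pp0:4 pp1:3 pp2:2 pp3:1 pp4:1 pp5:1

yes yes yes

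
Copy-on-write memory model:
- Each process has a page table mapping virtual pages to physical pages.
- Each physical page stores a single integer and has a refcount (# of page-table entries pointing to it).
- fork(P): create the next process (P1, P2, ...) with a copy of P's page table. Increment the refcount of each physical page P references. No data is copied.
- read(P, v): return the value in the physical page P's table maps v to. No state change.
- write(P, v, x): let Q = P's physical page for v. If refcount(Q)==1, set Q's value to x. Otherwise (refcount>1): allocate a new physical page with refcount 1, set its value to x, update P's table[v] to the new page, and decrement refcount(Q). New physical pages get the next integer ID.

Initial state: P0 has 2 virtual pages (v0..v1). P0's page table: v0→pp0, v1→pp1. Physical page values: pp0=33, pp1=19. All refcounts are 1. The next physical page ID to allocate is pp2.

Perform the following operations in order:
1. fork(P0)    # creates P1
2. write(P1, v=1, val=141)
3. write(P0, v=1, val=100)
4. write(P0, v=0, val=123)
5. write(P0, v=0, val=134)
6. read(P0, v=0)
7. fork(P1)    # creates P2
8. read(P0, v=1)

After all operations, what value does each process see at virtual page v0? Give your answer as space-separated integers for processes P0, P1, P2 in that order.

Op 1: fork(P0) -> P1. 2 ppages; refcounts: pp0:2 pp1:2
Op 2: write(P1, v1, 141). refcount(pp1)=2>1 -> COPY to pp2. 3 ppages; refcounts: pp0:2 pp1:1 pp2:1
Op 3: write(P0, v1, 100). refcount(pp1)=1 -> write in place. 3 ppages; refcounts: pp0:2 pp1:1 pp2:1
Op 4: write(P0, v0, 123). refcount(pp0)=2>1 -> COPY to pp3. 4 ppages; refcounts: pp0:1 pp1:1 pp2:1 pp3:1
Op 5: write(P0, v0, 134). refcount(pp3)=1 -> write in place. 4 ppages; refcounts: pp0:1 pp1:1 pp2:1 pp3:1
Op 6: read(P0, v0) -> 134. No state change.
Op 7: fork(P1) -> P2. 4 ppages; refcounts: pp0:2 pp1:1 pp2:2 pp3:1
Op 8: read(P0, v1) -> 100. No state change.
P0: v0 -> pp3 = 134
P1: v0 -> pp0 = 33
P2: v0 -> pp0 = 33

Answer: 134 33 33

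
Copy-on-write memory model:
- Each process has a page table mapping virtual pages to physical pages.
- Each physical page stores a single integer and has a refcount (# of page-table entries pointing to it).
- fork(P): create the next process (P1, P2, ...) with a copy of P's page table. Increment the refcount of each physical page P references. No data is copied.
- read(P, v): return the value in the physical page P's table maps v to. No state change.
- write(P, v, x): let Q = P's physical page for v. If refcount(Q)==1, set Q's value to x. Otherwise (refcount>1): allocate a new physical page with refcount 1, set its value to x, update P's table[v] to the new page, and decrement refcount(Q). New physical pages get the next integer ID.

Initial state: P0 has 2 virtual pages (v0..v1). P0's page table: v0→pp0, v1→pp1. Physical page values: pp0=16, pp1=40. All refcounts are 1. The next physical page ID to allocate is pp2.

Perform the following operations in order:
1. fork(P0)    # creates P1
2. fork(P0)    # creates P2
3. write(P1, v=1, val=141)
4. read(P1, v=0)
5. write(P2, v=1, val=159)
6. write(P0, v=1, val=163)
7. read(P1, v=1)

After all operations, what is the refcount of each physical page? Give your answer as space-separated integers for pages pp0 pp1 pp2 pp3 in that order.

Op 1: fork(P0) -> P1. 2 ppages; refcounts: pp0:2 pp1:2
Op 2: fork(P0) -> P2. 2 ppages; refcounts: pp0:3 pp1:3
Op 3: write(P1, v1, 141). refcount(pp1)=3>1 -> COPY to pp2. 3 ppages; refcounts: pp0:3 pp1:2 pp2:1
Op 4: read(P1, v0) -> 16. No state change.
Op 5: write(P2, v1, 159). refcount(pp1)=2>1 -> COPY to pp3. 4 ppages; refcounts: pp0:3 pp1:1 pp2:1 pp3:1
Op 6: write(P0, v1, 163). refcount(pp1)=1 -> write in place. 4 ppages; refcounts: pp0:3 pp1:1 pp2:1 pp3:1
Op 7: read(P1, v1) -> 141. No state change.

Answer: 3 1 1 1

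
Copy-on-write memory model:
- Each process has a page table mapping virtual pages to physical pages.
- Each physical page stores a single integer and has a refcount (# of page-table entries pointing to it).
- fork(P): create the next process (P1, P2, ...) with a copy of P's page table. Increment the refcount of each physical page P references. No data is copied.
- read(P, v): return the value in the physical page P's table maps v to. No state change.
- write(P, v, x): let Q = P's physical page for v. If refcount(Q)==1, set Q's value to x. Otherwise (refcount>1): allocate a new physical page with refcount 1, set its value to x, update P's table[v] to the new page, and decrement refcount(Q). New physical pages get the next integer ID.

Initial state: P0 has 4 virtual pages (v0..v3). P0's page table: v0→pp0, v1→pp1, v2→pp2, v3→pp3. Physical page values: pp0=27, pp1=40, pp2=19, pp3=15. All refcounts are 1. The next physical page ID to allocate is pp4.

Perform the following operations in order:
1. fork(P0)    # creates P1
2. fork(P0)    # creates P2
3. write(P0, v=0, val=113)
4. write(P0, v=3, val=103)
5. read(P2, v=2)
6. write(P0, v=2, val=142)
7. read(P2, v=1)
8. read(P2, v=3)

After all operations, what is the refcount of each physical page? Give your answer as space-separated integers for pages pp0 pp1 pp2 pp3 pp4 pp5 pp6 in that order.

Answer: 2 3 2 2 1 1 1

Derivation:
Op 1: fork(P0) -> P1. 4 ppages; refcounts: pp0:2 pp1:2 pp2:2 pp3:2
Op 2: fork(P0) -> P2. 4 ppages; refcounts: pp0:3 pp1:3 pp2:3 pp3:3
Op 3: write(P0, v0, 113). refcount(pp0)=3>1 -> COPY to pp4. 5 ppages; refcounts: pp0:2 pp1:3 pp2:3 pp3:3 pp4:1
Op 4: write(P0, v3, 103). refcount(pp3)=3>1 -> COPY to pp5. 6 ppages; refcounts: pp0:2 pp1:3 pp2:3 pp3:2 pp4:1 pp5:1
Op 5: read(P2, v2) -> 19. No state change.
Op 6: write(P0, v2, 142). refcount(pp2)=3>1 -> COPY to pp6. 7 ppages; refcounts: pp0:2 pp1:3 pp2:2 pp3:2 pp4:1 pp5:1 pp6:1
Op 7: read(P2, v1) -> 40. No state change.
Op 8: read(P2, v3) -> 15. No state change.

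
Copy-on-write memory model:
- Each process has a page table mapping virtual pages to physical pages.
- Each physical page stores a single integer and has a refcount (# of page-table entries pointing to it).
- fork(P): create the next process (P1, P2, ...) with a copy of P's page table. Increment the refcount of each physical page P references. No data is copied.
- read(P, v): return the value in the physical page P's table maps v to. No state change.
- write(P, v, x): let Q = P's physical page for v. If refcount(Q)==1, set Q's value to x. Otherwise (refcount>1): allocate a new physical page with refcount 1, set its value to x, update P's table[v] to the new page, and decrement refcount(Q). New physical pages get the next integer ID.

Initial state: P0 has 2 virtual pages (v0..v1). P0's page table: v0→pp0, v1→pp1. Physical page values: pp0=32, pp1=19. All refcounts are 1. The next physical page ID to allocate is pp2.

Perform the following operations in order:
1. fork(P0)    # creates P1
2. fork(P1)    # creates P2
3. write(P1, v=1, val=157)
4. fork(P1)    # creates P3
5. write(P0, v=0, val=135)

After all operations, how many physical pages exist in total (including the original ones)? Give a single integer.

Answer: 4

Derivation:
Op 1: fork(P0) -> P1. 2 ppages; refcounts: pp0:2 pp1:2
Op 2: fork(P1) -> P2. 2 ppages; refcounts: pp0:3 pp1:3
Op 3: write(P1, v1, 157). refcount(pp1)=3>1 -> COPY to pp2. 3 ppages; refcounts: pp0:3 pp1:2 pp2:1
Op 4: fork(P1) -> P3. 3 ppages; refcounts: pp0:4 pp1:2 pp2:2
Op 5: write(P0, v0, 135). refcount(pp0)=4>1 -> COPY to pp3. 4 ppages; refcounts: pp0:3 pp1:2 pp2:2 pp3:1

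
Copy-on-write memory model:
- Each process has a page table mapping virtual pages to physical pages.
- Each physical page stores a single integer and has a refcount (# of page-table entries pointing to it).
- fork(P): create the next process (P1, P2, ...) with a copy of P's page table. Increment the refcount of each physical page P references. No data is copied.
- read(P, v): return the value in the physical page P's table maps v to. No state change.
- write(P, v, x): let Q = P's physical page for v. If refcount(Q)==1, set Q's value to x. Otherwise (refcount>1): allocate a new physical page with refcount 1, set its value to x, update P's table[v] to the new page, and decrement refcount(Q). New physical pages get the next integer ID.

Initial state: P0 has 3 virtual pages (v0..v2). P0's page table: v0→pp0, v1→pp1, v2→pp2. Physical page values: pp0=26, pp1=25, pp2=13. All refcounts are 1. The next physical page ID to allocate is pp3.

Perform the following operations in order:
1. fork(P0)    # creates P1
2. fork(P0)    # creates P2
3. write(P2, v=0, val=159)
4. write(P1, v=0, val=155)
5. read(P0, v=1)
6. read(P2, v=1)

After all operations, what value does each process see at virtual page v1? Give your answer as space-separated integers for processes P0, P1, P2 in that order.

Op 1: fork(P0) -> P1. 3 ppages; refcounts: pp0:2 pp1:2 pp2:2
Op 2: fork(P0) -> P2. 3 ppages; refcounts: pp0:3 pp1:3 pp2:3
Op 3: write(P2, v0, 159). refcount(pp0)=3>1 -> COPY to pp3. 4 ppages; refcounts: pp0:2 pp1:3 pp2:3 pp3:1
Op 4: write(P1, v0, 155). refcount(pp0)=2>1 -> COPY to pp4. 5 ppages; refcounts: pp0:1 pp1:3 pp2:3 pp3:1 pp4:1
Op 5: read(P0, v1) -> 25. No state change.
Op 6: read(P2, v1) -> 25. No state change.
P0: v1 -> pp1 = 25
P1: v1 -> pp1 = 25
P2: v1 -> pp1 = 25

Answer: 25 25 25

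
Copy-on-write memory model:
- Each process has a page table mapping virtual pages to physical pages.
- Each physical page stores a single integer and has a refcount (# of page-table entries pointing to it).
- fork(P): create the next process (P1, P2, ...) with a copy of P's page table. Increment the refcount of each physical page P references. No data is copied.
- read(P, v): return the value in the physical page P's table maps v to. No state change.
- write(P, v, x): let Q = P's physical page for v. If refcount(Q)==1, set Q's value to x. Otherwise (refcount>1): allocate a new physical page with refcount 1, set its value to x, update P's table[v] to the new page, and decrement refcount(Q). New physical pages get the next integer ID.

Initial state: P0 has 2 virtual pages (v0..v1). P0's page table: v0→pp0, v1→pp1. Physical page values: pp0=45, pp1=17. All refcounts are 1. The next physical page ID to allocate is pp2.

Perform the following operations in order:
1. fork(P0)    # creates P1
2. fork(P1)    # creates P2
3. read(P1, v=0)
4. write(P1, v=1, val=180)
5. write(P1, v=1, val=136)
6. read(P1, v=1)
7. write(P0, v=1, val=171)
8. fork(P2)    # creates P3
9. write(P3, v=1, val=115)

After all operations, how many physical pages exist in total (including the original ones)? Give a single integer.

Op 1: fork(P0) -> P1. 2 ppages; refcounts: pp0:2 pp1:2
Op 2: fork(P1) -> P2. 2 ppages; refcounts: pp0:3 pp1:3
Op 3: read(P1, v0) -> 45. No state change.
Op 4: write(P1, v1, 180). refcount(pp1)=3>1 -> COPY to pp2. 3 ppages; refcounts: pp0:3 pp1:2 pp2:1
Op 5: write(P1, v1, 136). refcount(pp2)=1 -> write in place. 3 ppages; refcounts: pp0:3 pp1:2 pp2:1
Op 6: read(P1, v1) -> 136. No state change.
Op 7: write(P0, v1, 171). refcount(pp1)=2>1 -> COPY to pp3. 4 ppages; refcounts: pp0:3 pp1:1 pp2:1 pp3:1
Op 8: fork(P2) -> P3. 4 ppages; refcounts: pp0:4 pp1:2 pp2:1 pp3:1
Op 9: write(P3, v1, 115). refcount(pp1)=2>1 -> COPY to pp4. 5 ppages; refcounts: pp0:4 pp1:1 pp2:1 pp3:1 pp4:1

Answer: 5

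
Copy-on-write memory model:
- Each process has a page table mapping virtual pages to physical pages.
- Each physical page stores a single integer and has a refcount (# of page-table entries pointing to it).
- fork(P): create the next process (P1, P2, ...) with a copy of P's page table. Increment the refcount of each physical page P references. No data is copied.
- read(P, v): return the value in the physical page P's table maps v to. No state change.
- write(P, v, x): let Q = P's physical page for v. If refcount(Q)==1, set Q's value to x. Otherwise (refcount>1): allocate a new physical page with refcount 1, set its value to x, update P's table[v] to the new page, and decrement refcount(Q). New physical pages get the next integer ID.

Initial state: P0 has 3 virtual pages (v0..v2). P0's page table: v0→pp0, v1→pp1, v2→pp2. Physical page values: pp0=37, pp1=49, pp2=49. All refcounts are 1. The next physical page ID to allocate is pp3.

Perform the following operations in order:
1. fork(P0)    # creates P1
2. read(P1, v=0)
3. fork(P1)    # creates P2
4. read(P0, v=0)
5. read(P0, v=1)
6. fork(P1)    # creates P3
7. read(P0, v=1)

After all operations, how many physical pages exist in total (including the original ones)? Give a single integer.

Op 1: fork(P0) -> P1. 3 ppages; refcounts: pp0:2 pp1:2 pp2:2
Op 2: read(P1, v0) -> 37. No state change.
Op 3: fork(P1) -> P2. 3 ppages; refcounts: pp0:3 pp1:3 pp2:3
Op 4: read(P0, v0) -> 37. No state change.
Op 5: read(P0, v1) -> 49. No state change.
Op 6: fork(P1) -> P3. 3 ppages; refcounts: pp0:4 pp1:4 pp2:4
Op 7: read(P0, v1) -> 49. No state change.

Answer: 3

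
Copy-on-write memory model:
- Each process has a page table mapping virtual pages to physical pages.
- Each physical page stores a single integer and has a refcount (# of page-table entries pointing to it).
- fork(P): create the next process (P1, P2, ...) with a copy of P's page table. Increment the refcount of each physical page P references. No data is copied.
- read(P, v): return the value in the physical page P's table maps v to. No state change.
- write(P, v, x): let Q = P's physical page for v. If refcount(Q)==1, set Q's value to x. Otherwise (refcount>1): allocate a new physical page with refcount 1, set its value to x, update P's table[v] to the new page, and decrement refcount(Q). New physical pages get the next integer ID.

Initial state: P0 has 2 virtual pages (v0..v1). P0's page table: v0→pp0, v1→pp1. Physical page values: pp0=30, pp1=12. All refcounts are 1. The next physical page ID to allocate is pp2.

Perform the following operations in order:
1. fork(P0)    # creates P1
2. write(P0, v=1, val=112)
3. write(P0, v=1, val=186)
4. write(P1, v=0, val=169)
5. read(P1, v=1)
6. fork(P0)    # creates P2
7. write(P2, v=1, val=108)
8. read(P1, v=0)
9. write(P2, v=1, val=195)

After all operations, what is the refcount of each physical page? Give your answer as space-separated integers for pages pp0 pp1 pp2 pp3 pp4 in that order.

Op 1: fork(P0) -> P1. 2 ppages; refcounts: pp0:2 pp1:2
Op 2: write(P0, v1, 112). refcount(pp1)=2>1 -> COPY to pp2. 3 ppages; refcounts: pp0:2 pp1:1 pp2:1
Op 3: write(P0, v1, 186). refcount(pp2)=1 -> write in place. 3 ppages; refcounts: pp0:2 pp1:1 pp2:1
Op 4: write(P1, v0, 169). refcount(pp0)=2>1 -> COPY to pp3. 4 ppages; refcounts: pp0:1 pp1:1 pp2:1 pp3:1
Op 5: read(P1, v1) -> 12. No state change.
Op 6: fork(P0) -> P2. 4 ppages; refcounts: pp0:2 pp1:1 pp2:2 pp3:1
Op 7: write(P2, v1, 108). refcount(pp2)=2>1 -> COPY to pp4. 5 ppages; refcounts: pp0:2 pp1:1 pp2:1 pp3:1 pp4:1
Op 8: read(P1, v0) -> 169. No state change.
Op 9: write(P2, v1, 195). refcount(pp4)=1 -> write in place. 5 ppages; refcounts: pp0:2 pp1:1 pp2:1 pp3:1 pp4:1

Answer: 2 1 1 1 1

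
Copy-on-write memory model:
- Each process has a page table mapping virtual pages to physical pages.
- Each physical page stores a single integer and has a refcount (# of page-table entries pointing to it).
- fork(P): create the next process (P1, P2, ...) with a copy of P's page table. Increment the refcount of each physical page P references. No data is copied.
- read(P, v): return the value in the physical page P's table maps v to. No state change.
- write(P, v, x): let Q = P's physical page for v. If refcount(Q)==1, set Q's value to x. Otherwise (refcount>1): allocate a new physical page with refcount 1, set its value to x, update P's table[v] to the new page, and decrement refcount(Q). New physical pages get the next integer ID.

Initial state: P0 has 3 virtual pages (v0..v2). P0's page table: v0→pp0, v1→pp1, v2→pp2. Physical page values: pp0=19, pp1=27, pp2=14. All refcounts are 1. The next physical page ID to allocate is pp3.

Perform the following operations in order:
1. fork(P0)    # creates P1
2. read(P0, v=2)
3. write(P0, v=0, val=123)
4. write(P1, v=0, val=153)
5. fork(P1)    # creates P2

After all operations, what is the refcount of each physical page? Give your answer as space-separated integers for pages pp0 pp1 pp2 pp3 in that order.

Op 1: fork(P0) -> P1. 3 ppages; refcounts: pp0:2 pp1:2 pp2:2
Op 2: read(P0, v2) -> 14. No state change.
Op 3: write(P0, v0, 123). refcount(pp0)=2>1 -> COPY to pp3. 4 ppages; refcounts: pp0:1 pp1:2 pp2:2 pp3:1
Op 4: write(P1, v0, 153). refcount(pp0)=1 -> write in place. 4 ppages; refcounts: pp0:1 pp1:2 pp2:2 pp3:1
Op 5: fork(P1) -> P2. 4 ppages; refcounts: pp0:2 pp1:3 pp2:3 pp3:1

Answer: 2 3 3 1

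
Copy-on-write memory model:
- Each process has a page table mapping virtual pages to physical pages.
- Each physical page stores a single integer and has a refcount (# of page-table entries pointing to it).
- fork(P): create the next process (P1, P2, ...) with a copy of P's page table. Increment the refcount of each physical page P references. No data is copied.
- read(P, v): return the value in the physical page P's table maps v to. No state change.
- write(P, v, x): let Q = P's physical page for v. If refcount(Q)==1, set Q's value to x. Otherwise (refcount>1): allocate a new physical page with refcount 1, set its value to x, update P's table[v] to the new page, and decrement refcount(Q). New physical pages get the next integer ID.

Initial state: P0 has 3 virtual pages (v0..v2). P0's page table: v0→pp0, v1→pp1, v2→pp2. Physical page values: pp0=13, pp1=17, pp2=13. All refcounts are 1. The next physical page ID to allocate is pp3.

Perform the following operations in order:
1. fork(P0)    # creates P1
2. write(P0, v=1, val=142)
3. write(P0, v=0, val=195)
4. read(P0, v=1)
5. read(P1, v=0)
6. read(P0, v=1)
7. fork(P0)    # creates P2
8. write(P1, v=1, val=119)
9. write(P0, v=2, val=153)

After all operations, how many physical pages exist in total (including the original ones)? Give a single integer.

Answer: 6

Derivation:
Op 1: fork(P0) -> P1. 3 ppages; refcounts: pp0:2 pp1:2 pp2:2
Op 2: write(P0, v1, 142). refcount(pp1)=2>1 -> COPY to pp3. 4 ppages; refcounts: pp0:2 pp1:1 pp2:2 pp3:1
Op 3: write(P0, v0, 195). refcount(pp0)=2>1 -> COPY to pp4. 5 ppages; refcounts: pp0:1 pp1:1 pp2:2 pp3:1 pp4:1
Op 4: read(P0, v1) -> 142. No state change.
Op 5: read(P1, v0) -> 13. No state change.
Op 6: read(P0, v1) -> 142. No state change.
Op 7: fork(P0) -> P2. 5 ppages; refcounts: pp0:1 pp1:1 pp2:3 pp3:2 pp4:2
Op 8: write(P1, v1, 119). refcount(pp1)=1 -> write in place. 5 ppages; refcounts: pp0:1 pp1:1 pp2:3 pp3:2 pp4:2
Op 9: write(P0, v2, 153). refcount(pp2)=3>1 -> COPY to pp5. 6 ppages; refcounts: pp0:1 pp1:1 pp2:2 pp3:2 pp4:2 pp5:1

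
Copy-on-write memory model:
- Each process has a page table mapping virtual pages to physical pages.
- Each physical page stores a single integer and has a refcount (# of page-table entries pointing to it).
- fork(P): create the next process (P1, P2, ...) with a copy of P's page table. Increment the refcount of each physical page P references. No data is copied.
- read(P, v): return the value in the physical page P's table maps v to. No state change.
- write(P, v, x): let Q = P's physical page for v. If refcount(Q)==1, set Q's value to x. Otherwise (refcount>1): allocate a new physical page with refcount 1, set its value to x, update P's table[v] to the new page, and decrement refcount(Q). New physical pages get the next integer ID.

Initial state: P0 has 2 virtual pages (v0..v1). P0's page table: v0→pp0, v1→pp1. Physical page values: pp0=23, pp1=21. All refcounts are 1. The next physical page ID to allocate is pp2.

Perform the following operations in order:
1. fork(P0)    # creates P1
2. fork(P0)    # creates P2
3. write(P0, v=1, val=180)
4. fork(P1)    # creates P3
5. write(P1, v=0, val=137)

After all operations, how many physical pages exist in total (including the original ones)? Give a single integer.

Op 1: fork(P0) -> P1. 2 ppages; refcounts: pp0:2 pp1:2
Op 2: fork(P0) -> P2. 2 ppages; refcounts: pp0:3 pp1:3
Op 3: write(P0, v1, 180). refcount(pp1)=3>1 -> COPY to pp2. 3 ppages; refcounts: pp0:3 pp1:2 pp2:1
Op 4: fork(P1) -> P3. 3 ppages; refcounts: pp0:4 pp1:3 pp2:1
Op 5: write(P1, v0, 137). refcount(pp0)=4>1 -> COPY to pp3. 4 ppages; refcounts: pp0:3 pp1:3 pp2:1 pp3:1

Answer: 4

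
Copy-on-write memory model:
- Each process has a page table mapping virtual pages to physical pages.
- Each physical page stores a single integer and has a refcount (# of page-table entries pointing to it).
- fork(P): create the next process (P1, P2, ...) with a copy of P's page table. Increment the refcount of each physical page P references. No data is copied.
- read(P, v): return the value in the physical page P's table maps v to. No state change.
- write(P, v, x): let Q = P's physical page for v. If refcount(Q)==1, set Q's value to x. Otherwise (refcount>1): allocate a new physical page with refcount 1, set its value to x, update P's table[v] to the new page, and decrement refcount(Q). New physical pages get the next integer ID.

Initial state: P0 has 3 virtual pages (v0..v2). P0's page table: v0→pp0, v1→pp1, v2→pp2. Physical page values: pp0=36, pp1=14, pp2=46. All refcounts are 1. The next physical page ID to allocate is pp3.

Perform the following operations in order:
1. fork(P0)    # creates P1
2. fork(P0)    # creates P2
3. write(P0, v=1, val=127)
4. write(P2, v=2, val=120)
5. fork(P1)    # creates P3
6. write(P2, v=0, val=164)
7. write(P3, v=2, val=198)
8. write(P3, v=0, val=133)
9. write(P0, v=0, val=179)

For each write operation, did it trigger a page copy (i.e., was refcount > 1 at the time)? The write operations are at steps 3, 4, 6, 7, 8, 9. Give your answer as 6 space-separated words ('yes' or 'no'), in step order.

Op 1: fork(P0) -> P1. 3 ppages; refcounts: pp0:2 pp1:2 pp2:2
Op 2: fork(P0) -> P2. 3 ppages; refcounts: pp0:3 pp1:3 pp2:3
Op 3: write(P0, v1, 127). refcount(pp1)=3>1 -> COPY to pp3. 4 ppages; refcounts: pp0:3 pp1:2 pp2:3 pp3:1
Op 4: write(P2, v2, 120). refcount(pp2)=3>1 -> COPY to pp4. 5 ppages; refcounts: pp0:3 pp1:2 pp2:2 pp3:1 pp4:1
Op 5: fork(P1) -> P3. 5 ppages; refcounts: pp0:4 pp1:3 pp2:3 pp3:1 pp4:1
Op 6: write(P2, v0, 164). refcount(pp0)=4>1 -> COPY to pp5. 6 ppages; refcounts: pp0:3 pp1:3 pp2:3 pp3:1 pp4:1 pp5:1
Op 7: write(P3, v2, 198). refcount(pp2)=3>1 -> COPY to pp6. 7 ppages; refcounts: pp0:3 pp1:3 pp2:2 pp3:1 pp4:1 pp5:1 pp6:1
Op 8: write(P3, v0, 133). refcount(pp0)=3>1 -> COPY to pp7. 8 ppages; refcounts: pp0:2 pp1:3 pp2:2 pp3:1 pp4:1 pp5:1 pp6:1 pp7:1
Op 9: write(P0, v0, 179). refcount(pp0)=2>1 -> COPY to pp8. 9 ppages; refcounts: pp0:1 pp1:3 pp2:2 pp3:1 pp4:1 pp5:1 pp6:1 pp7:1 pp8:1

yes yes yes yes yes yes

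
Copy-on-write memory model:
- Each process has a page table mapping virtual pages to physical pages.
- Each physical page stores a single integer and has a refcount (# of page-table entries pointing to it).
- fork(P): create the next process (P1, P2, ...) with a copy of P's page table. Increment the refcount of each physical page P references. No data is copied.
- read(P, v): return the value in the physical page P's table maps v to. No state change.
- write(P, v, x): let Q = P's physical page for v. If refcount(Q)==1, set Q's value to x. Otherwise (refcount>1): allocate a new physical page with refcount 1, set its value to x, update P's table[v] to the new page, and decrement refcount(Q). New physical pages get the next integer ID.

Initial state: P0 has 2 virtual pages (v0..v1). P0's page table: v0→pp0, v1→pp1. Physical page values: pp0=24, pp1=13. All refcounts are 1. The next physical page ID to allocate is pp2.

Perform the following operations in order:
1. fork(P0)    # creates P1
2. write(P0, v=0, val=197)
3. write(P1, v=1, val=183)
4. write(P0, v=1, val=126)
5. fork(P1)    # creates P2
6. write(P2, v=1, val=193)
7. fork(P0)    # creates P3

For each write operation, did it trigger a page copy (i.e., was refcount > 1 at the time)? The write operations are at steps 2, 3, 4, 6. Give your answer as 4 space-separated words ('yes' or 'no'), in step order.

Op 1: fork(P0) -> P1. 2 ppages; refcounts: pp0:2 pp1:2
Op 2: write(P0, v0, 197). refcount(pp0)=2>1 -> COPY to pp2. 3 ppages; refcounts: pp0:1 pp1:2 pp2:1
Op 3: write(P1, v1, 183). refcount(pp1)=2>1 -> COPY to pp3. 4 ppages; refcounts: pp0:1 pp1:1 pp2:1 pp3:1
Op 4: write(P0, v1, 126). refcount(pp1)=1 -> write in place. 4 ppages; refcounts: pp0:1 pp1:1 pp2:1 pp3:1
Op 5: fork(P1) -> P2. 4 ppages; refcounts: pp0:2 pp1:1 pp2:1 pp3:2
Op 6: write(P2, v1, 193). refcount(pp3)=2>1 -> COPY to pp4. 5 ppages; refcounts: pp0:2 pp1:1 pp2:1 pp3:1 pp4:1
Op 7: fork(P0) -> P3. 5 ppages; refcounts: pp0:2 pp1:2 pp2:2 pp3:1 pp4:1

yes yes no yes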